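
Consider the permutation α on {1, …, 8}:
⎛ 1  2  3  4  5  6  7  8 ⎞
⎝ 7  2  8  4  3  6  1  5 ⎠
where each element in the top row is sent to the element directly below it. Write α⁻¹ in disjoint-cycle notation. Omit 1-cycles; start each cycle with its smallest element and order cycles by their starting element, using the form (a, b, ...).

First write α in disjoint cycles: (1, 7)(3, 8, 5).
The inverse reverses every cycle; in canonical form, α⁻¹ = (1, 7)(3, 5, 8).

(1, 7)(3, 5, 8)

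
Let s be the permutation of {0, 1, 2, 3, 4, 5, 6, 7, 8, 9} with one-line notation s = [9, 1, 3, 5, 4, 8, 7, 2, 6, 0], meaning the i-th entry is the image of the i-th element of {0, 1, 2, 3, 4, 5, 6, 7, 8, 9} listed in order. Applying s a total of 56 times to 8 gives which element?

Tracing 8 → 6 → … returns to 8 after 6 steps, so 8 lies in a 6-cycle (2, 3, 5, 8, 6, 7).
Powers repeat with period 6 on this cycle, and 56 mod 6 = 2, so s^56(8) = s^2(8).
Advancing 2 steps from 8: 8 → 6 → 7.

7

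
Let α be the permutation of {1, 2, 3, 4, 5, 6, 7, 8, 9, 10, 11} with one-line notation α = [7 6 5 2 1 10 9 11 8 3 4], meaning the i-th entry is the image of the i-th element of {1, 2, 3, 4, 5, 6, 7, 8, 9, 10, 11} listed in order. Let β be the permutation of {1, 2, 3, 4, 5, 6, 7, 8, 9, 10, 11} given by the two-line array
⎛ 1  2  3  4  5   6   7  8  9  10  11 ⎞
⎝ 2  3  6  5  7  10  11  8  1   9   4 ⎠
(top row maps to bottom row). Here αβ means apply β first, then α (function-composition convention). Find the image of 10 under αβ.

(αβ)(10) = α(β(10)). β(10) = 9, then α(9) = 8. So (αβ)(10) = 8.

8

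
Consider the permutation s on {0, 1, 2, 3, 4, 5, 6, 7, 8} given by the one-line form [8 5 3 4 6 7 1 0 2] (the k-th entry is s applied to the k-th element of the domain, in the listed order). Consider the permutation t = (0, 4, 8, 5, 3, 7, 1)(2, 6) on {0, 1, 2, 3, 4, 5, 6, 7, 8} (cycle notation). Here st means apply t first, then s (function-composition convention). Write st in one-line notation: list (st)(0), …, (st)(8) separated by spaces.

For each element, apply t then s: 0 → 4 → 6; 1 → 0 → 8; 2 → 6 → 1; 3 → 7 → 0; 4 → 8 → 2; 5 → 3 → 4; 6 → 2 → 3; 7 → 1 → 5; 8 → 5 → 7.
Collecting the images, st = [6 8 1 0 2 4 3 5 7].

6 8 1 0 2 4 3 5 7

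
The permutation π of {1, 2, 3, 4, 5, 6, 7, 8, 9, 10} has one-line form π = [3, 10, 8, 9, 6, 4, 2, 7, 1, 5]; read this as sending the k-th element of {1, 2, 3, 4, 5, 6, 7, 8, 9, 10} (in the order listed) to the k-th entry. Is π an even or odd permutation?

In disjoint-cycle form the cycle lengths are 10.
A cycle of length ℓ contributes ℓ−1 transpositions, so π is a product of 9 transpositions — odd.

odd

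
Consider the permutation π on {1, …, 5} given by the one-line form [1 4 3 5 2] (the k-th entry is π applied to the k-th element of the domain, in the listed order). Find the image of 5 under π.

5 is element number 5 of the domain, and entry number 5 of the one-line form is 2, so π(5) = 2.

2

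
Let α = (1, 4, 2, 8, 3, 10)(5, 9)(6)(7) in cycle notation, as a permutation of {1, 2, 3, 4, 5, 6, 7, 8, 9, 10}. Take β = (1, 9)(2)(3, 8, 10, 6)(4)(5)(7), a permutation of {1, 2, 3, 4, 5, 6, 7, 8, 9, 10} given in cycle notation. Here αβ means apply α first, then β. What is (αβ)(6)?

α(6) = 6, then β(6) = 3; composing gives (αβ)(6) = 3.

3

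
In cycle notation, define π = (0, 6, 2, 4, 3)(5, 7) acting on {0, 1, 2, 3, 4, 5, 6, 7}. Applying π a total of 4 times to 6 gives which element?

6 lies in the 5-cycle (0, 6, 2, 4, 3).
Stepping 4 places around the cycle: 6 → 2 → 4 → 3 → 0.

0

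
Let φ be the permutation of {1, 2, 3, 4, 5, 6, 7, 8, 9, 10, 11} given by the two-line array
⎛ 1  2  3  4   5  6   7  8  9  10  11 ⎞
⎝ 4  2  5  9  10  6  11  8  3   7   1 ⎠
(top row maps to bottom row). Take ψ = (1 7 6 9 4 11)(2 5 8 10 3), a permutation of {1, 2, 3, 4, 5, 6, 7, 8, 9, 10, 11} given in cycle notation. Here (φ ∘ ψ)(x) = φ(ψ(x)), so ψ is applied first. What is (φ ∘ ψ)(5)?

(φ ∘ ψ)(5) = φ(ψ(5)). ψ(5) = 8, then φ(8) = 8. So (φ ∘ ψ)(5) = 8.

8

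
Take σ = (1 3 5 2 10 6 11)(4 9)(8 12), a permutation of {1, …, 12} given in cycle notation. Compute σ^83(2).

2 lies in the 7-cycle (1 3 5 2 10 6 11).
Since the cycle has length 7, σ^83 acts on it the same as σ^6 (83 mod 7 = 6).
Advancing 6 steps from 2: 2 → 10 → 6 → 11 → 1 → 3 → 5.

5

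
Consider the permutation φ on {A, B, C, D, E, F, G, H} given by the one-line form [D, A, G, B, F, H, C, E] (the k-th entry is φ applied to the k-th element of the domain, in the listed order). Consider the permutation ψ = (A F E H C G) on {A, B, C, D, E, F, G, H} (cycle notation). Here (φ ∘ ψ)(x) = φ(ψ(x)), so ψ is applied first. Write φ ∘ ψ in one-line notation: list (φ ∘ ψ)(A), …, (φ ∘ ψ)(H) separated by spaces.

H A C B E F D G

(φ ∘ ψ)(x) = φ(ψ(x)). Computing each image: φ(ψ(A)) = φ(F) = H, φ(ψ(B)) = φ(B) = A, φ(ψ(C)) = φ(G) = C, φ(ψ(D)) = φ(D) = B, φ(ψ(E)) = φ(H) = E, φ(ψ(F)) = φ(E) = F, φ(ψ(G)) = φ(A) = D, φ(ψ(H)) = φ(C) = G.
Hence φ ∘ ψ = [H A C B E F D G].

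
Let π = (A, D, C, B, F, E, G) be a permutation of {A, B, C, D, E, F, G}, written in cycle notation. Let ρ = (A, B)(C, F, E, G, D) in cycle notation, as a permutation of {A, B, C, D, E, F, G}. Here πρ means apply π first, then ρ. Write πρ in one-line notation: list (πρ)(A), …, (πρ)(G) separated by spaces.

For each element, apply π then ρ: A → D → C; B → F → E; C → B → A; D → C → F; E → G → D; F → E → G; G → A → B.
Collecting the images, πρ = [C E A F D G B].

C E A F D G B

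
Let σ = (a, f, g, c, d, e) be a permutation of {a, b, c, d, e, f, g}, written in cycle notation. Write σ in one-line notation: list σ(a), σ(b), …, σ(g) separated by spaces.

Reading each image from the cycles: a↦f, b↦b, c↦d, d↦e, e↦a, f↦g, g↦c.
Listing these in domain order gives f b d e a g c.

f b d e a g c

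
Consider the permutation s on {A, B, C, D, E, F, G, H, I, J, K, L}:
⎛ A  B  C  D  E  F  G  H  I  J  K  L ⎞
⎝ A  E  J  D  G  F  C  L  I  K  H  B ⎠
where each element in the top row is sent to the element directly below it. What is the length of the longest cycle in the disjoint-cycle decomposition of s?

Decomposing into disjoint cycles gives (B E G C J K H L); the longest has length 8.

8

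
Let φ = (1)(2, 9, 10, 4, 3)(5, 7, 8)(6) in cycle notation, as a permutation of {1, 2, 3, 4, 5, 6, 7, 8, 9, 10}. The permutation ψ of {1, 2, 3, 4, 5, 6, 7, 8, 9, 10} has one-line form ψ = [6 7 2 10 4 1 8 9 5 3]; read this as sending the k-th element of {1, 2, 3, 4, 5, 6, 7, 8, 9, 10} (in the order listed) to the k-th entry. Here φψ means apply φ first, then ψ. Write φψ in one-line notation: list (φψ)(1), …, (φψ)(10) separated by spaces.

(φψ)(x) = ψ(φ(x)). Computing each image: ψ(φ(1)) = ψ(1) = 6, ψ(φ(2)) = ψ(9) = 5, ψ(φ(3)) = ψ(2) = 7, ψ(φ(4)) = ψ(3) = 2, ψ(φ(5)) = ψ(7) = 8, ψ(φ(6)) = ψ(6) = 1, ψ(φ(7)) = ψ(8) = 9, ψ(φ(8)) = ψ(5) = 4, ψ(φ(9)) = ψ(10) = 3, ψ(φ(10)) = ψ(4) = 10.
Hence φψ = [6 5 7 2 8 1 9 4 3 10].

6 5 7 2 8 1 9 4 3 10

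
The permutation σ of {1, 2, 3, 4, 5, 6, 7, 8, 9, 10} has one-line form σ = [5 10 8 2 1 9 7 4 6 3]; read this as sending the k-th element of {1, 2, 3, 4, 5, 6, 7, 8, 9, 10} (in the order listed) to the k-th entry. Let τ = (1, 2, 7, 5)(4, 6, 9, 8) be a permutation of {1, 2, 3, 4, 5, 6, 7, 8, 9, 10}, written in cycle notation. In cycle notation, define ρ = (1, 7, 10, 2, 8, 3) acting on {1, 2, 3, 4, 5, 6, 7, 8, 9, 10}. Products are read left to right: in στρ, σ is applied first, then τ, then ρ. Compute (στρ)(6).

(στρ)(6) = ρ(τ(σ(6))). σ(6) = 9, then τ(9) = 8, then ρ(8) = 3, so the result is 3.

3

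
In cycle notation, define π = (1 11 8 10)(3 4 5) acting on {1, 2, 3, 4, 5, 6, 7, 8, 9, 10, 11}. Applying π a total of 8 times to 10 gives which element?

10 lies in the 4-cycle (1 11 8 10).
On a 4-cycle, π^4 is the identity, so π^8 = π^0 there (8 ≡ 0 mod 4).
So π^8(10) = 10.

10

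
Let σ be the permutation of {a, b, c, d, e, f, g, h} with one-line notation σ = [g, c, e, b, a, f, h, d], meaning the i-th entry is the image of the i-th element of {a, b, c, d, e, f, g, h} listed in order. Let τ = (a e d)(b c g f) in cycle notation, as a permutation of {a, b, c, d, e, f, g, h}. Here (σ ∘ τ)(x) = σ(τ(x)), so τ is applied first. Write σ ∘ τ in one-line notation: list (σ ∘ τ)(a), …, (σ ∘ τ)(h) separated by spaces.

(σ ∘ τ)(x) = σ(τ(x)). Computing each image: σ(τ(a)) = σ(e) = a, σ(τ(b)) = σ(c) = e, σ(τ(c)) = σ(g) = h, σ(τ(d)) = σ(a) = g, σ(τ(e)) = σ(d) = b, σ(τ(f)) = σ(b) = c, σ(τ(g)) = σ(f) = f, σ(τ(h)) = σ(h) = d.
Hence σ ∘ τ = [a e h g b c f d].

a e h g b c f d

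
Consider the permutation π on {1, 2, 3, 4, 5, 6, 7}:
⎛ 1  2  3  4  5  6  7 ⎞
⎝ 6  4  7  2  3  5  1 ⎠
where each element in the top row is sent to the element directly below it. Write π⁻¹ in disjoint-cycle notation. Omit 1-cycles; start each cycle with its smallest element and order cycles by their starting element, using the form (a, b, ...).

The cycle decomposition of π is (1, 6, 5, 3, 7)(2, 4).
Reversing each cycle (and rotating so the smallest element leads) gives π⁻¹ = (1, 7, 3, 5, 6)(2, 4).

(1, 7, 3, 5, 6)(2, 4)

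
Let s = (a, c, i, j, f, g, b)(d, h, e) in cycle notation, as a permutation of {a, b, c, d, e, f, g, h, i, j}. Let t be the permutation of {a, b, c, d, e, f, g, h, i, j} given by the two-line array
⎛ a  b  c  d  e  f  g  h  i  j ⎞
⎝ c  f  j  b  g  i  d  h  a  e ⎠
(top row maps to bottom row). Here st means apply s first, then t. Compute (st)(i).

e

First apply s: s(i) = j, then t(j) = e. Thus (st)(i) = e.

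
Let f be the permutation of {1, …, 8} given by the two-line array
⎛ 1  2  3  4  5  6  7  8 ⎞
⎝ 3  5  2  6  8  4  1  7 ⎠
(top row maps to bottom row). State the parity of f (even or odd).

even

In disjoint-cycle form the cycle lengths are 6, 2.
A cycle is odd iff its length is even; f has 2 even-length cycles, so sgn(f) = (−1)^2 and f is even.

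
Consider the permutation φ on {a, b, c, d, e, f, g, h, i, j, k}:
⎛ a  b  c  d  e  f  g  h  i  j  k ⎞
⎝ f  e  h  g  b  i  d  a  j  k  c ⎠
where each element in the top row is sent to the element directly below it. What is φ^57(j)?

k

Tracing j → k → … returns to j after 7 steps, so j lies in a 7-cycle (a f i j k c h).
Powers repeat with period 7 on this cycle, and 57 mod 7 = 1, so φ^57(j) = φ^1(j).
Advancing 1 step from j: j → k.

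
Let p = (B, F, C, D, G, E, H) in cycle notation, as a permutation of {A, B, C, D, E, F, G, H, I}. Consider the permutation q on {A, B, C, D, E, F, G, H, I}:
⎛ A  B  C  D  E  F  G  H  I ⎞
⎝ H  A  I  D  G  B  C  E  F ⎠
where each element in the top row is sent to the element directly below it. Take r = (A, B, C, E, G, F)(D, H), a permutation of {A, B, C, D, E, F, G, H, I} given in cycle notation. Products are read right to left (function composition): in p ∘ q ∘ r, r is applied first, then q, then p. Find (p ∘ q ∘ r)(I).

C

Apply the permutations in order: r(I) = I, then q(I) = F, then p(F) = C. So (p ∘ q ∘ r)(I) = C.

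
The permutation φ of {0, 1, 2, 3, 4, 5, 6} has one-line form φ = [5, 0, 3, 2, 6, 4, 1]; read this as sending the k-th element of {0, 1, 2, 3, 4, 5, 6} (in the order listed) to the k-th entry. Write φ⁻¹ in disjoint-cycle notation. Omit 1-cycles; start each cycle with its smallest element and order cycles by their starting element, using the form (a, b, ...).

First write φ in disjoint cycles: (0, 5, 4, 6, 1)(2, 3).
The inverse reverses every cycle; in canonical form, φ⁻¹ = (0, 1, 6, 4, 5)(2, 3).

(0, 1, 6, 4, 5)(2, 3)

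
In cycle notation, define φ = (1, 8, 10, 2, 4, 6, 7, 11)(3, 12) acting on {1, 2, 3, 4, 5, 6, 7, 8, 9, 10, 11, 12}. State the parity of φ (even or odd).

even

The cycle lengths are 8, 2, 1, 1.
A cycle of length ℓ contributes ℓ−1 transpositions, so φ is a product of 7 + 1 = 8 transpositions — even.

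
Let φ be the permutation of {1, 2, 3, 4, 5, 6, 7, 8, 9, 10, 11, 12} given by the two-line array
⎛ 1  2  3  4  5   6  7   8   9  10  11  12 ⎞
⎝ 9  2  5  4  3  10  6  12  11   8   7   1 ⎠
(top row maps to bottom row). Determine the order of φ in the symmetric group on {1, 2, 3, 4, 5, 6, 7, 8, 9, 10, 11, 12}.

8

The disjoint-cycle form of φ has cycle lengths 8, 2, 1, 1.
Since disjoint cycles commute, ord(φ) = lcm(8, 2) = 8.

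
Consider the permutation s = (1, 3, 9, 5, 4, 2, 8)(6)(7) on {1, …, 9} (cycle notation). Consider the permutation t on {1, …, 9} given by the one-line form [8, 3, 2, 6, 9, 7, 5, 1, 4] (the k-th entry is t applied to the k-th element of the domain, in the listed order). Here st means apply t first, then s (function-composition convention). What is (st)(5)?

(st)(5) = s(t(5)). t(5) = 9, then s(9) = 5. So (st)(5) = 5.

5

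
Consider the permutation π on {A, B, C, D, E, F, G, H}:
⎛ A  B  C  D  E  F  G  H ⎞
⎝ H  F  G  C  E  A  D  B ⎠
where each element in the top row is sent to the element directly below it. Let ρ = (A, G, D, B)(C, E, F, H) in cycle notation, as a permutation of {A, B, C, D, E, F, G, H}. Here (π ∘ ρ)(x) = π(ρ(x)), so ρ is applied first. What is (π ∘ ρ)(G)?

C

(π ∘ ρ)(G) = π(ρ(G)). ρ(G) = D, then π(D) = C. So (π ∘ ρ)(G) = C.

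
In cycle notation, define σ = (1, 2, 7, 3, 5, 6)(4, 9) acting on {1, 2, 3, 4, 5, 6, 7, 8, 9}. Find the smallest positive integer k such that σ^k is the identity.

6

The cycle type of σ is (6, 2, 1).
The order of σ is the least common multiple of its cycle lengths: lcm(6, 2) = 6.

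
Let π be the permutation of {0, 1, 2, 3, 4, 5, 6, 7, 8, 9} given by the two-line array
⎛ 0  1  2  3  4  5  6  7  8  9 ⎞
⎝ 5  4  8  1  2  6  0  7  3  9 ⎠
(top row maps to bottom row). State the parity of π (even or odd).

even

In disjoint-cycle form the cycle lengths are 5, 3, 1, 1.
A cycle is odd iff its length is even; π has 0 even-length cycles, so sgn(π) = (−1)^0 and π is even.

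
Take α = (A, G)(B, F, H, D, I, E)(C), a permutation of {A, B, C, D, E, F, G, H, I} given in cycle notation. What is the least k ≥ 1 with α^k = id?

The cycle type of α is (6, 2, 1).
The order of α is the least common multiple of its cycle lengths: lcm(6, 2) = 6.

6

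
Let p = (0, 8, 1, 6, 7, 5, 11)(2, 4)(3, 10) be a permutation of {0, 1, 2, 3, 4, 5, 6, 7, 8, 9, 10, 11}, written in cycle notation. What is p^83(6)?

1

6 lies in the 7-cycle (0, 8, 1, 6, 7, 5, 11).
On a 7-cycle, p^7 is the identity, so p^83 = p^6 there (83 ≡ 6 mod 7).
Advancing 6 steps from 6: 6 → 7 → 5 → 11 → 0 → 8 → 1.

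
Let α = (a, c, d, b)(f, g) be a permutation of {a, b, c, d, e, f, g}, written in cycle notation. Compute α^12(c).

c lies in the 4-cycle (a, c, d, b).
Powers repeat with period 4 on this cycle, and 12 mod 4 = 0, so α^12(c) = α^0(c).
So α^12(c) = c.

c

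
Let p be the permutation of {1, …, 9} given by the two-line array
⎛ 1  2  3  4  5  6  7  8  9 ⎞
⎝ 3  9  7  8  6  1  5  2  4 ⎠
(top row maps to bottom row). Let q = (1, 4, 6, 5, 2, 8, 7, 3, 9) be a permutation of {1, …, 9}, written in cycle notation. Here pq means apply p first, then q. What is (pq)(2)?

p(2) = 9, then q(9) = 1; composing gives (pq)(2) = 1.

1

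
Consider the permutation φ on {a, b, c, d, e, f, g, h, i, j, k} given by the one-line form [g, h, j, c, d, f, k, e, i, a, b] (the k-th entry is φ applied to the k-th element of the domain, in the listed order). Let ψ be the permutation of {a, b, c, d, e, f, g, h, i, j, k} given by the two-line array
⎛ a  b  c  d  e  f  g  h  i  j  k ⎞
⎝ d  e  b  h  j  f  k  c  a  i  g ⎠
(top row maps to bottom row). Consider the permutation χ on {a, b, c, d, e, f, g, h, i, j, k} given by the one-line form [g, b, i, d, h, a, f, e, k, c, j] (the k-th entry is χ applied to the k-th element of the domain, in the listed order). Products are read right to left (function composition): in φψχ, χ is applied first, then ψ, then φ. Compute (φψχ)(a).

b

Chase a: χ(a) = g; ψ(g) = k; φ(k) = b. Hence (φψχ)(a) = b.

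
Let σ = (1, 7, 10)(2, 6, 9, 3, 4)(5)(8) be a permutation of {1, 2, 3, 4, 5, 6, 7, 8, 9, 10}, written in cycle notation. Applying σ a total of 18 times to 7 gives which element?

7

7 lies in the 3-cycle (1, 7, 10).
Since the cycle has length 3, σ^18 acts on it the same as σ^0 (18 mod 3 = 0).
So σ^18(7) = 7.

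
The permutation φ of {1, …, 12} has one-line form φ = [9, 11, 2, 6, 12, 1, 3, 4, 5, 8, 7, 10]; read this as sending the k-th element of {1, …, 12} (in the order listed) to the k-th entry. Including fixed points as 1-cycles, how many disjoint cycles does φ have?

2

The cycle decomposition is (1 9 5 12 10 8 4 6)(2 11 7 3), which has 2 cycles (counting 1-cycles).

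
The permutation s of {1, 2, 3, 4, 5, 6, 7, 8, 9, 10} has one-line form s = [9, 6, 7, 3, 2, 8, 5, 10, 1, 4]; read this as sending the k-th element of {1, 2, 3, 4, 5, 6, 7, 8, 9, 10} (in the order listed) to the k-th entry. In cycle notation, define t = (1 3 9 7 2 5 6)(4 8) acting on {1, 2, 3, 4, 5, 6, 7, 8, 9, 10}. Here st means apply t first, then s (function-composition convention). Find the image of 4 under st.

t(4) = 8, then s(8) = 10; composing gives (st)(4) = 10.

10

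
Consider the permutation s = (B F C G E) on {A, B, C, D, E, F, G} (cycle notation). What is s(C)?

G

Within (B F C G E), C ↦ G.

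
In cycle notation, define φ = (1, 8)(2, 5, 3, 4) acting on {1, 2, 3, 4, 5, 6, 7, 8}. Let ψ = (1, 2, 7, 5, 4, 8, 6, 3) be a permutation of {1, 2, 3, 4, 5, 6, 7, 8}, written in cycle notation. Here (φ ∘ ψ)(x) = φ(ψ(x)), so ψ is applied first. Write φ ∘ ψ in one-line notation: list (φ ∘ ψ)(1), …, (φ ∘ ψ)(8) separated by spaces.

Chase each element through ψ then φ: 1 → 2 → 5; 2 → 7 → 7; 3 → 1 → 8; 4 → 8 → 1; 5 → 4 → 2; 6 → 3 → 4; 7 → 5 → 3; 8 → 6 → 6.
So φ ∘ ψ in one-line form is 5 7 8 1 2 4 3 6.

5 7 8 1 2 4 3 6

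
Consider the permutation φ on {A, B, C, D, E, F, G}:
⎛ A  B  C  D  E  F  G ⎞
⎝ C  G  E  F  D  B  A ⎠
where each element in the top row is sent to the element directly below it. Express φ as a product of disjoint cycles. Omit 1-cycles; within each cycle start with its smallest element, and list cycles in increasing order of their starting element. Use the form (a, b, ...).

(A, C, E, D, F, B, G)

Iterating φ from A gives A → C → E → D → F → B → G → A; that is the 7-cycle (A, C, E, D, F, B, G).
Repeating from the next unused element and collecting all non-trivial cycles gives (A, C, E, D, F, B, G).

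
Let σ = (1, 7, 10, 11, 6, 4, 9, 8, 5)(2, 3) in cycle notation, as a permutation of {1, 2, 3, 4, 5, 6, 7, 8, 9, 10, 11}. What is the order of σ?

18

The cycle type of σ is (9, 2).
The order of σ is the least common multiple of its cycle lengths: lcm(9, 2) = 18.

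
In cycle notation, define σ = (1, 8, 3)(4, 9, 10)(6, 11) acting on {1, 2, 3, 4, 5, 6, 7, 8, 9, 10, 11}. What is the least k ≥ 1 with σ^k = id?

6

The cycle type of σ is (3, 3, 2, 1, 1, 1).
The order is lcm(3, 3, 2) = 6.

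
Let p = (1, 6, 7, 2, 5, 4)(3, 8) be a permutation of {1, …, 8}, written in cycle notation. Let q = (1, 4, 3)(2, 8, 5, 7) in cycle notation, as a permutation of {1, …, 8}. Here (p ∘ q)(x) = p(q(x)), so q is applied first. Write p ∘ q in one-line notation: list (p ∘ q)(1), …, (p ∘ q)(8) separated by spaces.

1 3 6 8 2 7 5 4

Chase each element through q then p: 1 → 4 → 1; 2 → 8 → 3; 3 → 1 → 6; 4 → 3 → 8; 5 → 7 → 2; 6 → 6 → 7; 7 → 2 → 5; 8 → 5 → 4.
So p ∘ q in one-line form is 1 3 6 8 2 7 5 4.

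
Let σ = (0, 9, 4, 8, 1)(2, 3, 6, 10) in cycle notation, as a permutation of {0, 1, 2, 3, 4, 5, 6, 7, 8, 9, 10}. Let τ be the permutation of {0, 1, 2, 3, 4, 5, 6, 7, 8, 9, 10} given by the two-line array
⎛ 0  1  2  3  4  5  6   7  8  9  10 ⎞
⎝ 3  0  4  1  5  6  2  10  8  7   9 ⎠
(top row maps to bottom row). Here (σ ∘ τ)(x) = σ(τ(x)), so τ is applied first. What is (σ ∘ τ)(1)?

First apply τ: τ(1) = 0, then σ(0) = 9. Thus (σ ∘ τ)(1) = 9.

9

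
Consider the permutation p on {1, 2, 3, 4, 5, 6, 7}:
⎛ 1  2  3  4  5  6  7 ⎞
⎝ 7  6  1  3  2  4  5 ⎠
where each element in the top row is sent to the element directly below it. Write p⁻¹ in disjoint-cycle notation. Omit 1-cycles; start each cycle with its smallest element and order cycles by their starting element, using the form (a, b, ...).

(1, 3, 4, 6, 2, 5, 7)

First write p in disjoint cycles: (1, 7, 5, 2, 6, 4, 3).
Reversing each cycle (and rotating so the smallest element leads) gives p⁻¹ = (1, 3, 4, 6, 2, 5, 7).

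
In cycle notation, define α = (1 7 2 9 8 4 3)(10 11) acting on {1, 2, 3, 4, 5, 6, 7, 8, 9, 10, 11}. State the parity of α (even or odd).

The cycle lengths are 7, 2, 1, 1.
A cycle of length ℓ contributes ℓ−1 transpositions, so α is a product of 6 + 1 = 7 transpositions — odd.

odd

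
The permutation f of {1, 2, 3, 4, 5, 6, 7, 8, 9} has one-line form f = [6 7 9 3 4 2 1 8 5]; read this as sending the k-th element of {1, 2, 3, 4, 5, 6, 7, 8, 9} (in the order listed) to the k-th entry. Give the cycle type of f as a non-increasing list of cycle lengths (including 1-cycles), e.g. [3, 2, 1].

The disjoint cycles are (1, 6, 2, 7)(3, 9, 5, 4)(8), with lengths 4, 4, 1 in non-increasing order.

[4, 4, 1]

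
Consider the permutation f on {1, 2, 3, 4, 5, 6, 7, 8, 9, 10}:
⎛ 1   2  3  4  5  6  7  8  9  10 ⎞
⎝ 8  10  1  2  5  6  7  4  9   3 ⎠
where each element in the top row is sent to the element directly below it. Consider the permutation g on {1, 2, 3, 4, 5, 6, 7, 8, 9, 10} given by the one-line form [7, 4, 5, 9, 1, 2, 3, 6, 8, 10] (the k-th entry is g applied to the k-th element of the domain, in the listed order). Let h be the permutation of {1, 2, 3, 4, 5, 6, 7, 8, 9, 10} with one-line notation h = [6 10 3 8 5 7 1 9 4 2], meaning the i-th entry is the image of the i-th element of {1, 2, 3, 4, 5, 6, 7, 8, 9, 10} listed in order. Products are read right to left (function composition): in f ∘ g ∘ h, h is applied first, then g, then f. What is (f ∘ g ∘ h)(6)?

Apply the permutations in order: h(6) = 7, then g(7) = 3, then f(3) = 1. So (f ∘ g ∘ h)(6) = 1.

1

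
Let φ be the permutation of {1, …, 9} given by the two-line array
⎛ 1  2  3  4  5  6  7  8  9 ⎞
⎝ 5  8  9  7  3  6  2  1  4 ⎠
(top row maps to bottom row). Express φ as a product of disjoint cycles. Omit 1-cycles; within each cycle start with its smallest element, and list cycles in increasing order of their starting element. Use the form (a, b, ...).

Start at 1 and follow images: 1 → 5 → 3 → 9 → 4 → 7 → 2 → 8 → 1, giving the cycle (1, 5, 3, 9, 4, 7, 2, 8).
Repeating from the next unused element and collecting all non-trivial cycles gives (1, 5, 3, 9, 4, 7, 2, 8).

(1, 5, 3, 9, 4, 7, 2, 8)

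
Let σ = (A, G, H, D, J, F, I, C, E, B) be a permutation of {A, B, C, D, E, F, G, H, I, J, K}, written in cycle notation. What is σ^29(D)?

H

D lies in the 10-cycle (A, G, H, D, J, F, I, C, E, B).
Powers repeat with period 10 on this cycle, and 29 mod 10 = 9, so σ^29(D) = σ^9(D).
Advancing 9 steps from D: D → J → F → I → C → E → B → A → G → H.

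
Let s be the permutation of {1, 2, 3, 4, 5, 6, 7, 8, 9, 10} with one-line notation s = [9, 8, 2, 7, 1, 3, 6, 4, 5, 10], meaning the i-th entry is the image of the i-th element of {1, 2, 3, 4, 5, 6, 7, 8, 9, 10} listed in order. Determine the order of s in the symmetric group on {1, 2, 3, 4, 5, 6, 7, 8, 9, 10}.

Decomposing into disjoint cycles gives cycle lengths 6, 3, 1.
The order of s is the least common multiple of its cycle lengths: lcm(6, 3) = 6.

6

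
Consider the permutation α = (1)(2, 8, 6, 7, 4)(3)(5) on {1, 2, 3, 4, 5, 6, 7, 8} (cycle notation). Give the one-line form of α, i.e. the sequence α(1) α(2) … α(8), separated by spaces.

Each element maps to the next entry in its cycle (wrapping to the front): 1→1, 2→8, 3→3, 4→2, 5→5, 6→7, 7→4, 8→6.
So the one-line form is 1 8 3 2 5 7 4 6.

1 8 3 2 5 7 4 6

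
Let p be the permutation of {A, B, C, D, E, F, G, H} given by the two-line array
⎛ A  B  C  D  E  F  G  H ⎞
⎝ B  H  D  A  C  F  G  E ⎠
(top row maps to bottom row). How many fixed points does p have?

The fixed points (elements with p(x) = x) are {F, G}, so there are 2.

2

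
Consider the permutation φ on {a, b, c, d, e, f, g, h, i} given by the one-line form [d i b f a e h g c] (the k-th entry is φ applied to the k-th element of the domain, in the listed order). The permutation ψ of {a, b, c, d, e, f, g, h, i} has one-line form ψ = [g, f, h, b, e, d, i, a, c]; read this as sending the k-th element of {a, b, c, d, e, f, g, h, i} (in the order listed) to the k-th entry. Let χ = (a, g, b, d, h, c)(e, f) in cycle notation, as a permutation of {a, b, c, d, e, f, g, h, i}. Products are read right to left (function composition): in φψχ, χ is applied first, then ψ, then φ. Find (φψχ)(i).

(φψχ)(i) = φ(ψ(χ(i))). χ(i) = i, then ψ(i) = c, then φ(c) = b, so the result is b.

b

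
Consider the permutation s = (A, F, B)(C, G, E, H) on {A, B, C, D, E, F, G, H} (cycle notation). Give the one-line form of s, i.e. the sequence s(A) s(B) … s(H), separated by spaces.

Each element maps to the next entry in its cycle (wrapping to the front): A↦F, B↦A, C↦G, D↦D, E↦H, F↦B, G↦E, H↦C.
Listing these in domain order gives F A G D H B E C.

F A G D H B E C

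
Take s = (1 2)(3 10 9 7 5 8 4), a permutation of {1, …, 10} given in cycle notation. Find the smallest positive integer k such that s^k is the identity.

The disjoint cycles have lengths 7, 2, 1.
The order of s is the least common multiple of its cycle lengths: lcm(7, 2) = 14.

14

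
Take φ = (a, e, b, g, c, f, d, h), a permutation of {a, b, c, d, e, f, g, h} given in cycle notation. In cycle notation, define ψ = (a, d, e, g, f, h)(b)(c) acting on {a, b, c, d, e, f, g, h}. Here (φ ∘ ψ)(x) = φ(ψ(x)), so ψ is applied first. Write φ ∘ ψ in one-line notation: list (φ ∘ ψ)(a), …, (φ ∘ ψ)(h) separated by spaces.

h g f b c a d e

(φ ∘ ψ)(x) = φ(ψ(x)). Computing each image: φ(ψ(a)) = φ(d) = h, φ(ψ(b)) = φ(b) = g, φ(ψ(c)) = φ(c) = f, φ(ψ(d)) = φ(e) = b, φ(ψ(e)) = φ(g) = c, φ(ψ(f)) = φ(h) = a, φ(ψ(g)) = φ(f) = d, φ(ψ(h)) = φ(a) = e.
Hence φ ∘ ψ = [h g f b c a d e].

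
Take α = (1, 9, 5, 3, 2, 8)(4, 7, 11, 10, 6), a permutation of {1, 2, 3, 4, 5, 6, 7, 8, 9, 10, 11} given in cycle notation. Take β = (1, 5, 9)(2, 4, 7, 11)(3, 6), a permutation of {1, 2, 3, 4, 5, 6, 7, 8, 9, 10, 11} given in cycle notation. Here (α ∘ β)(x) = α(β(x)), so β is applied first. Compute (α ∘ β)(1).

3

(α ∘ β)(1) = α(β(1)). β(1) = 5, then α(5) = 3. So (α ∘ β)(1) = 3.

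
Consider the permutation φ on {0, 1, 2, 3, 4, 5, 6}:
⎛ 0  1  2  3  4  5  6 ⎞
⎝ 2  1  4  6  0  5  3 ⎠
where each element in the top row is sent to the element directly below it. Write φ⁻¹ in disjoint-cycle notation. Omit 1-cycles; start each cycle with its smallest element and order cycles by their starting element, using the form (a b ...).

(0 4 2)(3 6)

The cycle decomposition of φ is (0 2 4)(3 6).
The inverse reverses every cycle; in canonical form, φ⁻¹ = (0 4 2)(3 6).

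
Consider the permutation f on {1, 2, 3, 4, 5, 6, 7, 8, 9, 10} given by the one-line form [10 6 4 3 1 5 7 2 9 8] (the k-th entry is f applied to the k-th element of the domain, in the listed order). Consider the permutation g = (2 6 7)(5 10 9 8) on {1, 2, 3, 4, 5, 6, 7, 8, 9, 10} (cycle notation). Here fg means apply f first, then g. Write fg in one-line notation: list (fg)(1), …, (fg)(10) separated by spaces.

Chase each element through f then g: 1 → 10 → 9; 2 → 6 → 7; 3 → 4 → 4; 4 → 3 → 3; 5 → 1 → 1; 6 → 5 → 10; 7 → 7 → 2; 8 → 2 → 6; 9 → 9 → 8; 10 → 8 → 5.
So fg in one-line form is 9 7 4 3 1 10 2 6 8 5.

9 7 4 3 1 10 2 6 8 5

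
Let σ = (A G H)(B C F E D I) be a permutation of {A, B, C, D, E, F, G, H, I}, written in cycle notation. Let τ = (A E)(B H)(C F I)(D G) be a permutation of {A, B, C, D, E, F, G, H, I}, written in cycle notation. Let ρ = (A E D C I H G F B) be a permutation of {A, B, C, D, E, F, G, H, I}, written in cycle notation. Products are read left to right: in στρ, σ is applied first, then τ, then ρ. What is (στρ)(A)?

Apply the permutations in order: σ(A) = G, then τ(G) = D, then ρ(D) = C. So (στρ)(A) = C.

C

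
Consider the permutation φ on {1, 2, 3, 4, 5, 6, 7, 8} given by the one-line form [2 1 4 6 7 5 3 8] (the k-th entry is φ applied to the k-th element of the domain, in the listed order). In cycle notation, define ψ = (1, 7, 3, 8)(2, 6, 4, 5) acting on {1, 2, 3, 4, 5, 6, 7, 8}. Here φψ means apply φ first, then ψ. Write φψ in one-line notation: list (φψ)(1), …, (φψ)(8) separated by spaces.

6 7 5 4 3 2 8 1

Chase each element through φ then ψ: 1 → 2 → 6; 2 → 1 → 7; 3 → 4 → 5; 4 → 6 → 4; 5 → 7 → 3; 6 → 5 → 2; 7 → 3 → 8; 8 → 8 → 1.
Collecting the images, φψ = [6 7 5 4 3 2 8 1].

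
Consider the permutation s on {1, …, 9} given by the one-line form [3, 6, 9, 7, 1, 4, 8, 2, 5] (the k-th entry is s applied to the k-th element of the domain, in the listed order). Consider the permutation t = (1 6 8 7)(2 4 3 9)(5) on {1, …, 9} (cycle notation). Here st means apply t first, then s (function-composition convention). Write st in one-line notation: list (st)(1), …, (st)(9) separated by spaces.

4 7 5 9 1 2 3 8 6

Chase each element through t then s: 1 → 6 → 4; 2 → 4 → 7; 3 → 9 → 5; 4 → 3 → 9; 5 → 5 → 1; 6 → 8 → 2; 7 → 1 → 3; 8 → 7 → 8; 9 → 2 → 6.
So st in one-line form is 4 7 5 9 1 2 3 8 6.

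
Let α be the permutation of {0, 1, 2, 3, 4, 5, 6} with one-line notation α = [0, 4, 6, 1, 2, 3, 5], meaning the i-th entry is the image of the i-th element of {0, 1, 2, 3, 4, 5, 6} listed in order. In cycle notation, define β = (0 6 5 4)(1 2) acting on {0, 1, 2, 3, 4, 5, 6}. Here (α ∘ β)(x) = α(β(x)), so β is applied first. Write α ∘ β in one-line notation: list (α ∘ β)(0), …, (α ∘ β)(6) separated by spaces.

(α ∘ β)(x) = α(β(x)). Computing each image: α(β(0)) = α(6) = 5, α(β(1)) = α(2) = 6, α(β(2)) = α(1) = 4, α(β(3)) = α(3) = 1, α(β(4)) = α(0) = 0, α(β(5)) = α(4) = 2, α(β(6)) = α(5) = 3.
Hence α ∘ β = [5 6 4 1 0 2 3].

5 6 4 1 0 2 3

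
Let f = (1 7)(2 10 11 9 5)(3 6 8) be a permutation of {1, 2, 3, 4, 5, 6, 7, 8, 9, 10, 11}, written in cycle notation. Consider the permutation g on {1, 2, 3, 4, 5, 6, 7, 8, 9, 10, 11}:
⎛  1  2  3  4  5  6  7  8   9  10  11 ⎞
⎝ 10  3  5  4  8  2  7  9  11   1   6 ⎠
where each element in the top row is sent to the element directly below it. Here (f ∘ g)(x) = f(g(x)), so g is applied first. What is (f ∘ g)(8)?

(f ∘ g)(8) = f(g(8)). g(8) = 9, then f(9) = 5. So (f ∘ g)(8) = 5.

5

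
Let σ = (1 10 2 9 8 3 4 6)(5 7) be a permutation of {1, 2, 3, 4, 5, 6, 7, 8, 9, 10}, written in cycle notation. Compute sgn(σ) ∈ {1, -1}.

The cycle lengths are 8, 2.
A cycle of length ℓ contributes ℓ−1 transpositions, so σ is a product of 7 + 1 = 8 transpositions — even.

1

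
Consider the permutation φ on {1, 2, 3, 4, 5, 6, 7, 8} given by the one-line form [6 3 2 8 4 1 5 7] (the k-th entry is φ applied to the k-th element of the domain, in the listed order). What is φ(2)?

3

2 is element number 2 of the domain, and entry number 2 of the one-line form is 3, so φ(2) = 3.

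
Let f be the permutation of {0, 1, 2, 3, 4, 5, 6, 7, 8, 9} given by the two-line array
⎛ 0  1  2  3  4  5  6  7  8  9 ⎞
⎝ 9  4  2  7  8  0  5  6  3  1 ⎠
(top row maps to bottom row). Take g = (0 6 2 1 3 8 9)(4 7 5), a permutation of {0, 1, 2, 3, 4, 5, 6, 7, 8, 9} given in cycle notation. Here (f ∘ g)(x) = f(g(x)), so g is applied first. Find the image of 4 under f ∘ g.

6

First apply g: g(4) = 7, then f(7) = 6. Thus (f ∘ g)(4) = 6.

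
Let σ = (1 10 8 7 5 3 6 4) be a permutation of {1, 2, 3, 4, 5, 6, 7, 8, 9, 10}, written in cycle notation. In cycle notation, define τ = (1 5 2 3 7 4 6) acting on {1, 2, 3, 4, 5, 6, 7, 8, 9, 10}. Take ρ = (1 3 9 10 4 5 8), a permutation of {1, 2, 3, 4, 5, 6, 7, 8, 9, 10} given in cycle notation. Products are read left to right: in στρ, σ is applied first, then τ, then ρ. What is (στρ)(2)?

9

Chase 2: σ(2) = 2; τ(2) = 3; ρ(3) = 9. Hence (στρ)(2) = 9.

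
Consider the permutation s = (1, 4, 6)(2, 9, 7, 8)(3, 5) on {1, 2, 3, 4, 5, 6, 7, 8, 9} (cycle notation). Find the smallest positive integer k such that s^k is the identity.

The disjoint cycles have lengths 4, 3, 2.
The order of s is the least common multiple of its cycle lengths: lcm(4, 3, 2) = 12.

12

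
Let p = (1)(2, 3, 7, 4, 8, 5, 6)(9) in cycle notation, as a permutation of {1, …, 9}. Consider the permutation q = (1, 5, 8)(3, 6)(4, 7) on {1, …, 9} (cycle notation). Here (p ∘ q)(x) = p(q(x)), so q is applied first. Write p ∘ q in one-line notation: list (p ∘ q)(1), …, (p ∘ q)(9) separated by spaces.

6 3 2 4 5 7 8 1 9

For each element, apply q then p: 1 → 5 → 6; 2 → 2 → 3; 3 → 6 → 2; 4 → 7 → 4; 5 → 8 → 5; 6 → 3 → 7; 7 → 4 → 8; 8 → 1 → 1; 9 → 9 → 9.
So p ∘ q in one-line form is 6 3 2 4 5 7 8 1 9.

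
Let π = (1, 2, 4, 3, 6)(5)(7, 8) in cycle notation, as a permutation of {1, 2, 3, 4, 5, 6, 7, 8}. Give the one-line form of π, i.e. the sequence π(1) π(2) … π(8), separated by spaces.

Each element maps to the next entry in its cycle (wrapping to the front): 1↦2, 2↦4, 3↦6, 4↦3, 5↦5, 6↦1, 7↦8, 8↦7.
Listing these in domain order gives 2 4 6 3 5 1 8 7.

2 4 6 3 5 1 8 7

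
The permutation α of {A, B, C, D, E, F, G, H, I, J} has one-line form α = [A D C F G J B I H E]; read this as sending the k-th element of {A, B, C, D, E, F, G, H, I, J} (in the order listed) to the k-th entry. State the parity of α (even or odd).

In disjoint-cycle form the cycle lengths are 6, 2, 1, 1.
A cycle is odd iff its length is even; α has 2 even-length cycles, so sgn(α) = (−1)^2 and α is even.

even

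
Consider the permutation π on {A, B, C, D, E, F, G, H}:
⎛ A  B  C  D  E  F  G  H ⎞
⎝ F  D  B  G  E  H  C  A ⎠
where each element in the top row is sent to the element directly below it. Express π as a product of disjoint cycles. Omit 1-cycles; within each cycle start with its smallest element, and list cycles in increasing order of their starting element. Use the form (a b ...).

(A F H)(B D G C)

Iterating π from A gives A → F → H → A; that is the 3-cycle (A F H).
Continuing from each remaining unvisited element yields (A F H)(B D G C).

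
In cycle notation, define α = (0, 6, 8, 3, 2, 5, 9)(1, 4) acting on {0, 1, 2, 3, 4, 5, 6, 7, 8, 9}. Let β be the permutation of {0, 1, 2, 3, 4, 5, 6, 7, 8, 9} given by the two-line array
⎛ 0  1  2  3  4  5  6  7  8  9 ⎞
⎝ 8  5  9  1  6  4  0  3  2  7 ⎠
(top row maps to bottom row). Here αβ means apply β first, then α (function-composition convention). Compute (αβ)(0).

(αβ)(0) = α(β(0)). β(0) = 8, then α(8) = 3. So (αβ)(0) = 3.

3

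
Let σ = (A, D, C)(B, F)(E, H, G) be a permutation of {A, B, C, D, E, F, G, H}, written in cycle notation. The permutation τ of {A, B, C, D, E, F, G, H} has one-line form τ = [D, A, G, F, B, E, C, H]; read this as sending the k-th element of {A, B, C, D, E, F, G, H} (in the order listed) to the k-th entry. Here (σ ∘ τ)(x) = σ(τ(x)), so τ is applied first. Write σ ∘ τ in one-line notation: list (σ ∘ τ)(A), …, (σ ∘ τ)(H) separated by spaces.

C D E B F H A G

Chase each element through τ then σ: A → D → C; B → A → D; C → G → E; D → F → B; E → B → F; F → E → H; G → C → A; H → H → G.
Collecting the images, σ ∘ τ = [C D E B F H A G].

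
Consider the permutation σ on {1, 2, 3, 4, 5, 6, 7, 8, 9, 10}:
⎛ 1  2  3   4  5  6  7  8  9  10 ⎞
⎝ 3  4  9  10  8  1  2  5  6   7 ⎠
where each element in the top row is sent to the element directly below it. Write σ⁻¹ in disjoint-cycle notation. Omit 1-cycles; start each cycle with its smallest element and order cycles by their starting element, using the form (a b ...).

First write σ in disjoint cycles: (1 3 9 6)(2 4 10 7)(5 8).
Reversing each cycle (and rotating so the smallest element leads) gives σ⁻¹ = (1 6 9 3)(2 7 10 4)(5 8).

(1 6 9 3)(2 7 10 4)(5 8)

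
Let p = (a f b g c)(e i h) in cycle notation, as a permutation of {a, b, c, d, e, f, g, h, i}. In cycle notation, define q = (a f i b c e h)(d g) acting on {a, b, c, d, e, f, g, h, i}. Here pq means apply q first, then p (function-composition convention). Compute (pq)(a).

q(a) = f, then p(f) = b; composing gives (pq)(a) = b.

b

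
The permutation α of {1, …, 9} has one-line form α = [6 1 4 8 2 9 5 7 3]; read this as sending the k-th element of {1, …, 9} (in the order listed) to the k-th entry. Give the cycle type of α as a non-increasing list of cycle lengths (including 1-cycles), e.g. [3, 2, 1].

[9]

The disjoint cycles are (1 6 9 3 4 8 7 5 2), with lengths 9 in non-increasing order.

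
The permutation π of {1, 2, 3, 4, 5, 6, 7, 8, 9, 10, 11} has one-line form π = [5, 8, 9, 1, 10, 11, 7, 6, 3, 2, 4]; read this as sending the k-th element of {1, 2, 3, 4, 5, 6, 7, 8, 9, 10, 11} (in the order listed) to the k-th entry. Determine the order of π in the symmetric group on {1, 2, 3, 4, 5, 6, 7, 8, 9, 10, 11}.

The disjoint-cycle form of π has cycle lengths 8, 2, 1.
The order of π is the least common multiple of its cycle lengths: lcm(8, 2) = 8.

8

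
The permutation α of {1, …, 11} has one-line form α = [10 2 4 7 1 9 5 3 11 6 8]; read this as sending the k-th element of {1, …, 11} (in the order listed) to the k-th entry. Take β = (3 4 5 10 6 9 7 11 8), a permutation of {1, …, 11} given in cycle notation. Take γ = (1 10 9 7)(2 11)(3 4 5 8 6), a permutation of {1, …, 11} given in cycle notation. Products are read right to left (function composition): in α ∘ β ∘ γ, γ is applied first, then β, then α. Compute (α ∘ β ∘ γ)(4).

(α ∘ β ∘ γ)(4) = α(β(γ(4))). γ(4) = 5, then β(5) = 10, then α(10) = 6, so the result is 6.

6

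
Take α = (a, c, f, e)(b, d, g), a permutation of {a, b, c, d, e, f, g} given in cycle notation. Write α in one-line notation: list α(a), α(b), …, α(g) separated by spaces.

Each element maps to the next entry in its cycle (wrapping to the front): a↦c, b↦d, c↦f, d↦g, e↦a, f↦e, g↦b.
So the one-line form is c d f g a e b.

c d f g a e b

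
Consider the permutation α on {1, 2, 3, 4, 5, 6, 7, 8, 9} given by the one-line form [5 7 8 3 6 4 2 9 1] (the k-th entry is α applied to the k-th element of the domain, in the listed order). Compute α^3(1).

4

Tracing 1 → 5 → … returns to 1 after 7 steps, so 1 lies in a 7-cycle (1 5 6 4 3 8 9).
Advancing 3 steps from 1: 1 → 5 → 6 → 4.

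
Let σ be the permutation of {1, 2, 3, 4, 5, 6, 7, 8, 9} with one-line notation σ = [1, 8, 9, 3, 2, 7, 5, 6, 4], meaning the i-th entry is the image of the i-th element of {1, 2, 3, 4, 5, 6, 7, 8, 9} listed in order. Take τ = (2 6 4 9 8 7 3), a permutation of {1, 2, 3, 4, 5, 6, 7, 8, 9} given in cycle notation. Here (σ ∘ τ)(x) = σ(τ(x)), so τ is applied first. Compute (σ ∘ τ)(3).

τ(3) = 2, then σ(2) = 8; composing gives (σ ∘ τ)(3) = 8.

8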